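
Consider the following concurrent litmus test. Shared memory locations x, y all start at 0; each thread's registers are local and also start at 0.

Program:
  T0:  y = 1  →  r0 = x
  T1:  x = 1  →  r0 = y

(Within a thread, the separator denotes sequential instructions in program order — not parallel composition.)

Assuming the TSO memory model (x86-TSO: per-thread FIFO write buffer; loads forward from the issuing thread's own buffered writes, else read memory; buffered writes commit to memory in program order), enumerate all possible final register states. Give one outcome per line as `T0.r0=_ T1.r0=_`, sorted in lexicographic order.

outcome vector order: (T0.r0,T1.r0)
|TSO outcomes| = 4

T0.r0=0 T1.r0=0
T0.r0=0 T1.r0=1
T0.r0=1 T1.r0=0
T0.r0=1 T1.r0=1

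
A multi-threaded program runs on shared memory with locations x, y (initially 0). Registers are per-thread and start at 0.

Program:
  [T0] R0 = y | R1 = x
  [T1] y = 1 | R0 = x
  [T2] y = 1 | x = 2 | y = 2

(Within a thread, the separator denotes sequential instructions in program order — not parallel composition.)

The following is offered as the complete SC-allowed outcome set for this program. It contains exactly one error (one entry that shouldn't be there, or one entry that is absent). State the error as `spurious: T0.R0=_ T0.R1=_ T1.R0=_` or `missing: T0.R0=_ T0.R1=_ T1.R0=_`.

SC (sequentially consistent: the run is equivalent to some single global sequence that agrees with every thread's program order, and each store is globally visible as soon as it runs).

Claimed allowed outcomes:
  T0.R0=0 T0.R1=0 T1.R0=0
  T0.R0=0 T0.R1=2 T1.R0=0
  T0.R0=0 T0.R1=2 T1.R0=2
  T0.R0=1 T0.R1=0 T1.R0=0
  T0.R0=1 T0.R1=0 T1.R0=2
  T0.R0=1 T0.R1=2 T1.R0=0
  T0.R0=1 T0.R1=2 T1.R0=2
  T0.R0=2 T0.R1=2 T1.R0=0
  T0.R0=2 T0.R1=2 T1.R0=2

missing: T0.R0=0 T0.R1=0 T1.R0=2

outcome vector order: (T0.R0,T0.R1,T1.R0)
SC (10): 0/0/0, 0/0/2, 0/2/0, 0/2/2, 1/0/0, 1/0/2, 1/2/0, 1/2/2, 2/2/0, 2/2/2
SC∖claimed = {0/0/2}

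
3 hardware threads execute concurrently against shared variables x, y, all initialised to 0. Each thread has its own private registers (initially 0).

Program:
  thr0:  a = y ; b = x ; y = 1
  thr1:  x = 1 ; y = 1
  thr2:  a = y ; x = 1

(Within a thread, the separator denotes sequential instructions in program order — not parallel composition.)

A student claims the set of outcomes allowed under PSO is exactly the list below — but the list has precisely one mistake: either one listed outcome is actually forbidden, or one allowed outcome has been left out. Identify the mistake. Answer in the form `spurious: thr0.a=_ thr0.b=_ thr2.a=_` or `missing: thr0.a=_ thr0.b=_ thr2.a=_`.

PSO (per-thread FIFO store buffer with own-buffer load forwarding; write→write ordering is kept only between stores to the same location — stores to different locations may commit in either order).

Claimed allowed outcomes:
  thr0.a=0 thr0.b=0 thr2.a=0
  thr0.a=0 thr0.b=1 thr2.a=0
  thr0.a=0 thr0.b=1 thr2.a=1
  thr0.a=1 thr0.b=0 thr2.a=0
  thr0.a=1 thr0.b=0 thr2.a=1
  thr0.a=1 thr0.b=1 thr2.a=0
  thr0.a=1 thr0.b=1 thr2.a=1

outcome vector order: (thr0.a,thr0.b,thr2.a)
PSO: 8 outcomes — {<0 0 0> <0 0 1> <0 1 0> <0 1 1> <1 0 0> <1 0 1> <1 1 0> <1 1 1>}
PSO∖claimed = {<0 0 1>}

missing: thr0.a=0 thr0.b=0 thr2.a=1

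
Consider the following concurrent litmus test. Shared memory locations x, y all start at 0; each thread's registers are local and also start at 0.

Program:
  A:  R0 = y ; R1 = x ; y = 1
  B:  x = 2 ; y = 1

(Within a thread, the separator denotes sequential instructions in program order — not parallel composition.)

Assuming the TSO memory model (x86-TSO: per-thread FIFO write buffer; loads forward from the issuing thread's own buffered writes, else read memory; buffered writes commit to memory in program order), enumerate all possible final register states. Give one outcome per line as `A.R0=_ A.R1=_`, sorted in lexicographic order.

A.R0=0 A.R1=0
A.R0=0 A.R1=2
A.R0=1 A.R1=2

outcome vector order: (A.R0,A.R1)
|TSO outcomes| = 3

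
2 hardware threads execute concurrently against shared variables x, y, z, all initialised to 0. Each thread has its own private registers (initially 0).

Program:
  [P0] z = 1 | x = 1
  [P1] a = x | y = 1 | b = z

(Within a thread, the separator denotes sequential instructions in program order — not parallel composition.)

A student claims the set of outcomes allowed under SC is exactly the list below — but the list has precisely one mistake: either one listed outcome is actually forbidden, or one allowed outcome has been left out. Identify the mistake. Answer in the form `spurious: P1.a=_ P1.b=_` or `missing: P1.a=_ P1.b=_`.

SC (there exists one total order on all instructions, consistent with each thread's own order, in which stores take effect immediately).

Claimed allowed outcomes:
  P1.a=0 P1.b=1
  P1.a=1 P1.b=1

missing: P1.a=0 P1.b=0

outcome vector order: (P1.a,P1.b)
SC: 3 outcomes — {00, 01, 11}
SC∖claimed = {00}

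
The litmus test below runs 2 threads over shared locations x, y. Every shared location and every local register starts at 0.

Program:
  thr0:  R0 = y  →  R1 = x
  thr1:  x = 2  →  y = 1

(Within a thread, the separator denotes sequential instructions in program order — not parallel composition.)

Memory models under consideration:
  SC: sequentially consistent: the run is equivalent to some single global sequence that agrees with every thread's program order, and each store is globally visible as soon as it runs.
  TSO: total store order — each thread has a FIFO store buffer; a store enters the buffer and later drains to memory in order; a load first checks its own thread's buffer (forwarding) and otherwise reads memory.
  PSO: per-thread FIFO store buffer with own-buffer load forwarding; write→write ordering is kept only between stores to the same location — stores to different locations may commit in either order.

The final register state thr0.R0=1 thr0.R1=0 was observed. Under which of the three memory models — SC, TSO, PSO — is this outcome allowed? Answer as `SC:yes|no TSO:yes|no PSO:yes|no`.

SC:no TSO:no PSO:yes

outcome vector order: (thr0.R0,thr0.R1)
SC (3): <0 0>; <0 2>; <1 2>
TSO (3): <0 0>; <0 2>; <1 2>
PSO (4): <0 0>; <0 2>; <1 0>; <1 2>
target <1 0> ∈ {PSO}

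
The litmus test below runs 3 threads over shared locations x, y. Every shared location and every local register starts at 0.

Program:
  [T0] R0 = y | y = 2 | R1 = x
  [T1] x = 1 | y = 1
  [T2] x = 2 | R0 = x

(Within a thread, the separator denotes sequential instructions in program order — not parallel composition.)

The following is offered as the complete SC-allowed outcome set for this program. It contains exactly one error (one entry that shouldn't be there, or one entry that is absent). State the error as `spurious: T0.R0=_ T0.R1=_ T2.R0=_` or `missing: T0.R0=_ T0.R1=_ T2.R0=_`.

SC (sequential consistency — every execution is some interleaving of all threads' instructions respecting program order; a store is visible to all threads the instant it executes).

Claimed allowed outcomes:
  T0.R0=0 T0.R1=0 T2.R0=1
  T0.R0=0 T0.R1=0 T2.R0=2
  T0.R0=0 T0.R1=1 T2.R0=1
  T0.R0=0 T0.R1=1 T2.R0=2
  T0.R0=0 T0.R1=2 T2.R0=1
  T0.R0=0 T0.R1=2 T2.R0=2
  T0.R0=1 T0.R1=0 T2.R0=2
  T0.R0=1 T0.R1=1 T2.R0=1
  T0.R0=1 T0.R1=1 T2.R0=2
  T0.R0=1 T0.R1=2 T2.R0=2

spurious: T0.R0=1 T0.R1=0 T2.R0=2

outcome vector order: (T0.R0,T0.R1,T2.R0)
[SC] allowed = {0/0/1; 0/0/2; 0/1/1; 0/1/2; 0/2/1; 0/2/2; 1/1/1; 1/1/2; 1/2/2}
claimed∖SC = {1/0/2}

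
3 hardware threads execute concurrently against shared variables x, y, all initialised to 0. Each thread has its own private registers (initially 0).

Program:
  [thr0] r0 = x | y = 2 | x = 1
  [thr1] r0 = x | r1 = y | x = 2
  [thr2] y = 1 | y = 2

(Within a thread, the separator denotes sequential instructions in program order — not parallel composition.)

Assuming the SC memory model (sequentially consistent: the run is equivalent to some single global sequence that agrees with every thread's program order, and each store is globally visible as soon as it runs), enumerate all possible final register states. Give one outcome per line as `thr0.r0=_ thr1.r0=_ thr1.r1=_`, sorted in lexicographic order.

thr0.r0=0 thr1.r0=0 thr1.r1=0
thr0.r0=0 thr1.r0=0 thr1.r1=1
thr0.r0=0 thr1.r0=0 thr1.r1=2
thr0.r0=0 thr1.r0=1 thr1.r1=1
thr0.r0=0 thr1.r0=1 thr1.r1=2
thr0.r0=2 thr1.r0=0 thr1.r1=0
thr0.r0=2 thr1.r0=0 thr1.r1=1
thr0.r0=2 thr1.r0=0 thr1.r1=2

outcome vector order: (thr0.r0,thr1.r0,thr1.r1)
|SC outcomes| = 8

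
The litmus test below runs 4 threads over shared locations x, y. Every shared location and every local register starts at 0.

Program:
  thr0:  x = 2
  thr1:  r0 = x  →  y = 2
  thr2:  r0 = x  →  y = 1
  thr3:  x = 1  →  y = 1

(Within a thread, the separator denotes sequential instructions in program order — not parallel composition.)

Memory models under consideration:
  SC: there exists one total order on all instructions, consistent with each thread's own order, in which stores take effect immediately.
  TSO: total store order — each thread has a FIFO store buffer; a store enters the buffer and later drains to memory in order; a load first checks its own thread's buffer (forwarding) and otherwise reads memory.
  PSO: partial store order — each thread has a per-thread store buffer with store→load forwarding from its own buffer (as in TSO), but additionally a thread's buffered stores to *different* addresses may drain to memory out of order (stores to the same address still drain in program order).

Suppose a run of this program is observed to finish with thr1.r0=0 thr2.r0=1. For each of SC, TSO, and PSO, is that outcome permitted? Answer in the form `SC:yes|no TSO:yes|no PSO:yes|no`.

outcome vector order: (thr1.r0,thr2.r0)
[SC] allowed = {(0,0) (0,1) (0,2) (1,0) (1,1) (1,2) (2,0) (2,1) (2,2)}
[TSO] allowed = {(0,0) (0,1) (0,2) (1,0) (1,1) (1,2) (2,0) (2,1) (2,2)}
[PSO] allowed = {(0,0) (0,1) (0,2) (1,0) (1,1) (1,2) (2,0) (2,1) (2,2)}
target (0,1) ∈ {SC,TSO,PSO}

SC:yes TSO:yes PSO:yes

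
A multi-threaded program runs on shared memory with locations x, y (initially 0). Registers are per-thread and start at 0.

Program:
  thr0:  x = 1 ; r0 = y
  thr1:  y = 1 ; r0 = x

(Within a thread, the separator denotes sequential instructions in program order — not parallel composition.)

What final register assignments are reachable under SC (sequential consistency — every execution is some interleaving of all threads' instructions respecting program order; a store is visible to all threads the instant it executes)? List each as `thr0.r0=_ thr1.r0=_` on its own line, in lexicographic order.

thr0.r0=0 thr1.r0=1
thr0.r0=1 thr1.r0=0
thr0.r0=1 thr1.r0=1

outcome vector order: (thr0.r0,thr1.r0)
|SC outcomes| = 3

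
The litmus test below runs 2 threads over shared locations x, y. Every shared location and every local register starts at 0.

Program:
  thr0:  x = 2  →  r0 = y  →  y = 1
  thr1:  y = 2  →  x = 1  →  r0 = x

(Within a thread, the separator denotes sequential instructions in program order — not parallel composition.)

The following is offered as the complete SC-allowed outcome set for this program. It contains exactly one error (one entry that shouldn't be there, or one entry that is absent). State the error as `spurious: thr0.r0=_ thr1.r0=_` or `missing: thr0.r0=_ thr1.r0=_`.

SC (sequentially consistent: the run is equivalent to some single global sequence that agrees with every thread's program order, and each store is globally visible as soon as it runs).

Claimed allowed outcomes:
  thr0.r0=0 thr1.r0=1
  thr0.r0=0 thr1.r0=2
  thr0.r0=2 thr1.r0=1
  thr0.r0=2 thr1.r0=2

outcome vector order: (thr0.r0,thr1.r0)
SC (3): <0 1> <2 1> <2 2>
claimed∖SC = {<0 2>}

spurious: thr0.r0=0 thr1.r0=2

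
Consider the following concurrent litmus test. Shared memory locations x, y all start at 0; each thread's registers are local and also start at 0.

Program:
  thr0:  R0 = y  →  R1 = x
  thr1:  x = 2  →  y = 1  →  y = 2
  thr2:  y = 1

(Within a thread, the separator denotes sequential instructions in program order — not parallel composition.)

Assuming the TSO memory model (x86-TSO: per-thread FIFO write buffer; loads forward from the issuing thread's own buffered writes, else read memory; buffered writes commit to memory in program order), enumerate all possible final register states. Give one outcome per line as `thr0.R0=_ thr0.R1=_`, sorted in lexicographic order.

outcome vector order: (thr0.R0,thr0.R1)
|TSO outcomes| = 5

thr0.R0=0 thr0.R1=0
thr0.R0=0 thr0.R1=2
thr0.R0=1 thr0.R1=0
thr0.R0=1 thr0.R1=2
thr0.R0=2 thr0.R1=2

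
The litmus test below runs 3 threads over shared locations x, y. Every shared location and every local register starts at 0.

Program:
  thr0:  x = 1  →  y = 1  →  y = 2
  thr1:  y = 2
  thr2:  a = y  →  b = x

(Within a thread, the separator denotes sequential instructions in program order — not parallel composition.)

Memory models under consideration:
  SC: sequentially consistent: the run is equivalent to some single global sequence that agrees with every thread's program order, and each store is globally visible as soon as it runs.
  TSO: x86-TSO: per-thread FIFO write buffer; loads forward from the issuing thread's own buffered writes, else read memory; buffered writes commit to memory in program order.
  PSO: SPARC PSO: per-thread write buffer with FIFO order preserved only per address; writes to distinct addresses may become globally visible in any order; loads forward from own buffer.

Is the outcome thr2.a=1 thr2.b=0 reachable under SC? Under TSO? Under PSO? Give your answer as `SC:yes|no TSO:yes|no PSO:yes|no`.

outcome vector order: (thr2.a,thr2.b)
[SC] allowed = {<0 0>, <0 1>, <1 1>, <2 0>, <2 1>}
[TSO] allowed = {<0 0>, <0 1>, <1 1>, <2 0>, <2 1>}
[PSO] allowed = {<0 0>, <0 1>, <1 0>, <1 1>, <2 0>, <2 1>}
target <1 0> ∈ {PSO}

SC:no TSO:no PSO:yes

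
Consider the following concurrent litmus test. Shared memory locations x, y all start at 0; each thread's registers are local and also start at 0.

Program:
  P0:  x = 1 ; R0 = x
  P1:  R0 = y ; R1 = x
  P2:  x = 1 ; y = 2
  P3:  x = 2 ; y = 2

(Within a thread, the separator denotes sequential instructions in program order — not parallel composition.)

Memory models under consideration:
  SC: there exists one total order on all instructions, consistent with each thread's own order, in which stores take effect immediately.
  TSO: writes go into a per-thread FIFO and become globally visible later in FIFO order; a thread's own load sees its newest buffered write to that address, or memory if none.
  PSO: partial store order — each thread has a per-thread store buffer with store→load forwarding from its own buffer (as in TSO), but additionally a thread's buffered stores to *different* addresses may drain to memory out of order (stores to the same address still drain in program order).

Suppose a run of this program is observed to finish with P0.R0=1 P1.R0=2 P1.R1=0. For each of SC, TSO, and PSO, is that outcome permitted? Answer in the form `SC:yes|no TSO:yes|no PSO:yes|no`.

outcome vector order: (P0.R0,P1.R0,P1.R1)
under SC → 100, 101, 102, 121, 122, 200, 201, 202, 221, 222
under TSO → 100, 101, 102, 121, 122, 200, 201, 202, 221, 222
under PSO → 100, 101, 102, 120, 121, 122, 200, 201, 202, 220, 221, 222
target 120 ∈ {PSO}

SC:no TSO:no PSO:yes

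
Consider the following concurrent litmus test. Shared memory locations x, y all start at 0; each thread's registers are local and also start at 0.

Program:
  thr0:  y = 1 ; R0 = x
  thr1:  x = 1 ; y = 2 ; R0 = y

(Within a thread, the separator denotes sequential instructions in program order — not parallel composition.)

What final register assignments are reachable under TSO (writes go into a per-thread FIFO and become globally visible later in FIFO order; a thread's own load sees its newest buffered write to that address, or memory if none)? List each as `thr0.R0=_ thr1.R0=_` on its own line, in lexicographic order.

outcome vector order: (thr0.R0,thr1.R0)
|TSO outcomes| = 4

thr0.R0=0 thr1.R0=1
thr0.R0=0 thr1.R0=2
thr0.R0=1 thr1.R0=1
thr0.R0=1 thr1.R0=2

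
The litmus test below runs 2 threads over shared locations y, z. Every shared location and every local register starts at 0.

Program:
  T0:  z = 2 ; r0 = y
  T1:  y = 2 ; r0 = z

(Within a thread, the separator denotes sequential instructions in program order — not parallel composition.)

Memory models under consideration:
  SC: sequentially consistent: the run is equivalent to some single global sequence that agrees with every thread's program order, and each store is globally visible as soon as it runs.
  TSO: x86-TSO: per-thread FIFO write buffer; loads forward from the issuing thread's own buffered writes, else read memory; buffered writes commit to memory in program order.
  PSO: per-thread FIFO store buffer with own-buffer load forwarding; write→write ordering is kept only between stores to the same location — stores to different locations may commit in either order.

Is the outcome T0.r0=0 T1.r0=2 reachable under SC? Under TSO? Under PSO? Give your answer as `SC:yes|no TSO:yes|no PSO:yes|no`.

outcome vector order: (T0.r0,T1.r0)
SC (3): 02 20 22
TSO (4): 00 02 20 22
PSO (4): 00 02 20 22
target 02 ∈ {SC,TSO,PSO}

SC:yes TSO:yes PSO:yes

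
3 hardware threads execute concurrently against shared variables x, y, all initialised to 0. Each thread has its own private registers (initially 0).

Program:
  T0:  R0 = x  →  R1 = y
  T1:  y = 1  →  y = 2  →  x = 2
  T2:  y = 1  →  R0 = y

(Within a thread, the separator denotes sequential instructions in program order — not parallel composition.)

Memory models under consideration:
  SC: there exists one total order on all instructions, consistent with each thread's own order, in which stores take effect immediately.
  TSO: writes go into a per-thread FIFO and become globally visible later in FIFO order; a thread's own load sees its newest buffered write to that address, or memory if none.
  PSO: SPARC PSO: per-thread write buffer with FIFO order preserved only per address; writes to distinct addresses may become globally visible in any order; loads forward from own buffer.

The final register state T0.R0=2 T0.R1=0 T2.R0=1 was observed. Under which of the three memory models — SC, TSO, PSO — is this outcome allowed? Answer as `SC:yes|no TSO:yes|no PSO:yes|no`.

SC:no TSO:no PSO:yes

outcome vector order: (T0.R0,T0.R1,T2.R0)
[SC] allowed = {<0 0 1>; <0 0 2>; <0 1 1>; <0 1 2>; <0 2 1>; <0 2 2>; <2 1 1>; <2 2 1>; <2 2 2>}
[TSO] allowed = {<0 0 1>; <0 0 2>; <0 1 1>; <0 1 2>; <0 2 1>; <0 2 2>; <2 1 1>; <2 2 1>; <2 2 2>}
[PSO] allowed = {<0 0 1>; <0 0 2>; <0 1 1>; <0 1 2>; <0 2 1>; <0 2 2>; <2 0 1>; <2 0 2>; <2 1 1>; <2 1 2>; <2 2 1>; <2 2 2>}
target <2 0 1> ∈ {PSO}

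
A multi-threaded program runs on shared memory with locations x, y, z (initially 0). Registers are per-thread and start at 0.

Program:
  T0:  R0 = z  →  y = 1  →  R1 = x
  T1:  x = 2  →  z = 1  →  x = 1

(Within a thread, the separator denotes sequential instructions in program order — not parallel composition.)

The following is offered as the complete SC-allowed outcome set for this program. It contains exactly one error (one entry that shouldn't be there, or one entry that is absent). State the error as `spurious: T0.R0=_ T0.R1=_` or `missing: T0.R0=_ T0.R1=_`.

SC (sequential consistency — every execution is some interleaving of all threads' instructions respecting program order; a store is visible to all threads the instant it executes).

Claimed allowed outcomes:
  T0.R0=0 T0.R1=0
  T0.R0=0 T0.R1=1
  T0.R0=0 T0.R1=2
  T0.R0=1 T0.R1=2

missing: T0.R0=1 T0.R1=1

outcome vector order: (T0.R0,T0.R1)
SC (5): <0 0>, <0 1>, <0 2>, <1 1>, <1 2>
SC∖claimed = {<1 1>}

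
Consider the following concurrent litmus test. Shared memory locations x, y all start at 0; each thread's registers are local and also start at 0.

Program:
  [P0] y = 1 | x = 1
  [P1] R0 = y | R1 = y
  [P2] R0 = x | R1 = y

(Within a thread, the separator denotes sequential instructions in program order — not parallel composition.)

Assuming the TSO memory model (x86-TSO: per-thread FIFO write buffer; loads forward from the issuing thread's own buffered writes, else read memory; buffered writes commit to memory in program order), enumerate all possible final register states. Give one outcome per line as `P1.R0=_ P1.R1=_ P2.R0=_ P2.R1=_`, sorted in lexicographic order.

outcome vector order: (P1.R0,P1.R1,P2.R0,P2.R1)
|TSO outcomes| = 9

P1.R0=0 P1.R1=0 P2.R0=0 P2.R1=0
P1.R0=0 P1.R1=0 P2.R0=0 P2.R1=1
P1.R0=0 P1.R1=0 P2.R0=1 P2.R1=1
P1.R0=0 P1.R1=1 P2.R0=0 P2.R1=0
P1.R0=0 P1.R1=1 P2.R0=0 P2.R1=1
P1.R0=0 P1.R1=1 P2.R0=1 P2.R1=1
P1.R0=1 P1.R1=1 P2.R0=0 P2.R1=0
P1.R0=1 P1.R1=1 P2.R0=0 P2.R1=1
P1.R0=1 P1.R1=1 P2.R0=1 P2.R1=1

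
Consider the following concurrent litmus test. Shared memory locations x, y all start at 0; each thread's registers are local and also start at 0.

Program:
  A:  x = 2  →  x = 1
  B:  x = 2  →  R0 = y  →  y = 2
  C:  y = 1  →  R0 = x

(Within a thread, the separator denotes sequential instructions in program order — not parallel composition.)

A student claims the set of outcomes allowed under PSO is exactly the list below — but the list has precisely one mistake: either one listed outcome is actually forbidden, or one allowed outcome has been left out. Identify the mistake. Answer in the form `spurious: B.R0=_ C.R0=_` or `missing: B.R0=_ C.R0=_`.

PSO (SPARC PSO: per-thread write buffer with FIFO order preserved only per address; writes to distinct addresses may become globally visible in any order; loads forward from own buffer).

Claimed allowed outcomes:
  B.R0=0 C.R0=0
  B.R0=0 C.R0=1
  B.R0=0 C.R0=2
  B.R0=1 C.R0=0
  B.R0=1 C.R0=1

outcome vector order: (B.R0,C.R0)
PSO (6): (0,0) (0,1) (0,2) (1,0) (1,1) (1,2)
PSO∖claimed = {(1,2)}

missing: B.R0=1 C.R0=2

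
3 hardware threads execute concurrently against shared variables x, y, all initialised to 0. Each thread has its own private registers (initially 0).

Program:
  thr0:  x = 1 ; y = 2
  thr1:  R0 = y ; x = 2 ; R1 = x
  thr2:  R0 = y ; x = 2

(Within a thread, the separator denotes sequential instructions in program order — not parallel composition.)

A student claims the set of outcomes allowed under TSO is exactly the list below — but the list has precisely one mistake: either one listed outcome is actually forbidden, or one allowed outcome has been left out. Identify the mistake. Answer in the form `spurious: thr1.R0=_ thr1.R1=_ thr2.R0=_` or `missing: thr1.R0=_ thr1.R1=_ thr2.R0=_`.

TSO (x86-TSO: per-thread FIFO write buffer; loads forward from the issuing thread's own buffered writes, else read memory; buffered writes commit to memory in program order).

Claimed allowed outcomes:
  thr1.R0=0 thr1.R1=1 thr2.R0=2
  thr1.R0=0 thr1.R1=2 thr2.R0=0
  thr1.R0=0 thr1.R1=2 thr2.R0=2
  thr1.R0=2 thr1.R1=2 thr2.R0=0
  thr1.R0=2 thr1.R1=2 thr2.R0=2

outcome vector order: (thr1.R0,thr1.R1,thr2.R0)
TSO (6): (0,1,0), (0,1,2), (0,2,0), (0,2,2), (2,2,0), (2,2,2)
TSO∖claimed = {(0,1,0)}

missing: thr1.R0=0 thr1.R1=1 thr2.R0=0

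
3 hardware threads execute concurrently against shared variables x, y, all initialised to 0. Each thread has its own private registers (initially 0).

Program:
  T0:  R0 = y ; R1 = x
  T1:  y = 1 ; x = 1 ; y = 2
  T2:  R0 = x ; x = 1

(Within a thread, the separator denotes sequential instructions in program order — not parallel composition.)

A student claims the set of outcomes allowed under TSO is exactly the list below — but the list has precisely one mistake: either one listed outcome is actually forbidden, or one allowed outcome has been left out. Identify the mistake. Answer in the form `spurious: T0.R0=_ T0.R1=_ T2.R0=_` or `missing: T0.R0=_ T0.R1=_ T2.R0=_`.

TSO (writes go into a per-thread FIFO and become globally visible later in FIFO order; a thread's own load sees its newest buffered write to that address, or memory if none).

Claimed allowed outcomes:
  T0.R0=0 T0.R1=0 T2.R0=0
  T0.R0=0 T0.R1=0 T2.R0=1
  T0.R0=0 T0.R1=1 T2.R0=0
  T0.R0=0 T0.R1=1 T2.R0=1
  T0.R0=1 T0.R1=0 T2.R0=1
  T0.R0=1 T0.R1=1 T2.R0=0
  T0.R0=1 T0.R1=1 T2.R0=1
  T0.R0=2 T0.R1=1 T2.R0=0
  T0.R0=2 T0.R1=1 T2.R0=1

outcome vector order: (T0.R0,T0.R1,T2.R0)
under TSO → 000 001 010 011 100 101 110 111 210 211
TSO∖claimed = {100}

missing: T0.R0=1 T0.R1=0 T2.R0=0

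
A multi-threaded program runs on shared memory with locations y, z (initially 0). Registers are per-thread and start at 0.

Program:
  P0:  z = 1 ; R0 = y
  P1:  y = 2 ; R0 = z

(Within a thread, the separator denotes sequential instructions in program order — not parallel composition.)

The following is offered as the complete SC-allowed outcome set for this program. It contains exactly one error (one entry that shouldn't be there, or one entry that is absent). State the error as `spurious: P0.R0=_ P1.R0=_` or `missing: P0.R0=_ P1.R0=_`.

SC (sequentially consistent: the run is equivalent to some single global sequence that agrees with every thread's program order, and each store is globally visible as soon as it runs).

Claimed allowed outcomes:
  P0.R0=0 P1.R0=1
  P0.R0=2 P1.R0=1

missing: P0.R0=2 P1.R0=0

outcome vector order: (P0.R0,P1.R0)
under SC → 0/1; 2/0; 2/1
SC∖claimed = {2/0}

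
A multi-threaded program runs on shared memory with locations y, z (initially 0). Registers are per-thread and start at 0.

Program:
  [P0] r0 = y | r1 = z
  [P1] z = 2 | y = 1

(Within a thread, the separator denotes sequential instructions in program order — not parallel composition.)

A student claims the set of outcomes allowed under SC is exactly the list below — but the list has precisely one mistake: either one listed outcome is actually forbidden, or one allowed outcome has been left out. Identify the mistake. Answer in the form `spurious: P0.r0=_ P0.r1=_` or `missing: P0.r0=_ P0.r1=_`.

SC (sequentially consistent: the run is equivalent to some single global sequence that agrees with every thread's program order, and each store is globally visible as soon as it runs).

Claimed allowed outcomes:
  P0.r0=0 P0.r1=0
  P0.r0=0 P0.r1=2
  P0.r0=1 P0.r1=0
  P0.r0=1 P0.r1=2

outcome vector order: (P0.r0,P0.r1)
SC (3): (0,0), (0,2), (1,2)
claimed∖SC = {(1,0)}

spurious: P0.r0=1 P0.r1=0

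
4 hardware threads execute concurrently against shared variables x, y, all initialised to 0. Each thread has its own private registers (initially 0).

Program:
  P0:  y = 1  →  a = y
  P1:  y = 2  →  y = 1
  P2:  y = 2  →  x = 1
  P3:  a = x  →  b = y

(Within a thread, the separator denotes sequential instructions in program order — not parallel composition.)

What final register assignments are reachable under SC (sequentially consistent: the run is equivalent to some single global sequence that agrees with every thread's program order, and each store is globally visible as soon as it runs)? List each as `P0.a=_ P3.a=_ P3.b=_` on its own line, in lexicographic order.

P0.a=1 P3.a=0 P3.b=0
P0.a=1 P3.a=0 P3.b=1
P0.a=1 P3.a=0 P3.b=2
P0.a=1 P3.a=1 P3.b=1
P0.a=1 P3.a=1 P3.b=2
P0.a=2 P3.a=0 P3.b=0
P0.a=2 P3.a=0 P3.b=1
P0.a=2 P3.a=0 P3.b=2
P0.a=2 P3.a=1 P3.b=1
P0.a=2 P3.a=1 P3.b=2

outcome vector order: (P0.a,P3.a,P3.b)
|SC outcomes| = 10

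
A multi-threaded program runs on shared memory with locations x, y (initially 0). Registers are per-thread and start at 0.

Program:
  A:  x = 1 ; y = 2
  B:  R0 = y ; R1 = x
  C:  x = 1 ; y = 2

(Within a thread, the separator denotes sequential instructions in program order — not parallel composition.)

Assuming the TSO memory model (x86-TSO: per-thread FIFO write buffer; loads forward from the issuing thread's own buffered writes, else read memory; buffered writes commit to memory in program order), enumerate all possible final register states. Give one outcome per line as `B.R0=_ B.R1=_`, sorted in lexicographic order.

B.R0=0 B.R1=0
B.R0=0 B.R1=1
B.R0=2 B.R1=1

outcome vector order: (B.R0,B.R1)
|TSO outcomes| = 3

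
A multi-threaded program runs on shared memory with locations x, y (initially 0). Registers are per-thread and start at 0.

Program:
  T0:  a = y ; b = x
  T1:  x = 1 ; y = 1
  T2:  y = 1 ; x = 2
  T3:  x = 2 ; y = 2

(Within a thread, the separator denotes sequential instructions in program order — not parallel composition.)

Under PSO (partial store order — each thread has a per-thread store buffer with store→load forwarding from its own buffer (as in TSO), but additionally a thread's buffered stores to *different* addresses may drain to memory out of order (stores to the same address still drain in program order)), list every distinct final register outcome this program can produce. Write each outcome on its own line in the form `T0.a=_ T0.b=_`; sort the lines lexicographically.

outcome vector order: (T0.a,T0.b)
|PSO outcomes| = 9

T0.a=0 T0.b=0
T0.a=0 T0.b=1
T0.a=0 T0.b=2
T0.a=1 T0.b=0
T0.a=1 T0.b=1
T0.a=1 T0.b=2
T0.a=2 T0.b=0
T0.a=2 T0.b=1
T0.a=2 T0.b=2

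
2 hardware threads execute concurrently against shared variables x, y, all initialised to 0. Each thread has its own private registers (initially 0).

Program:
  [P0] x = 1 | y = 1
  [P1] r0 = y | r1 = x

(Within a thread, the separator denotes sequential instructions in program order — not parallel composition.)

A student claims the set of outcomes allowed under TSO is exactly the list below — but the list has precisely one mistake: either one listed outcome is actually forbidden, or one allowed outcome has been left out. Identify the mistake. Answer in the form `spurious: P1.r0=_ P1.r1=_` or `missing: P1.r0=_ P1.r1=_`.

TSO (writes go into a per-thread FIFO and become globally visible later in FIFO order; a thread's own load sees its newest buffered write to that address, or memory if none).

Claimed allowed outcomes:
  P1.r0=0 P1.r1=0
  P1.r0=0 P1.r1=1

missing: P1.r0=1 P1.r1=1

outcome vector order: (P1.r0,P1.r1)
TSO: 3 outcomes — {00, 01, 11}
TSO∖claimed = {11}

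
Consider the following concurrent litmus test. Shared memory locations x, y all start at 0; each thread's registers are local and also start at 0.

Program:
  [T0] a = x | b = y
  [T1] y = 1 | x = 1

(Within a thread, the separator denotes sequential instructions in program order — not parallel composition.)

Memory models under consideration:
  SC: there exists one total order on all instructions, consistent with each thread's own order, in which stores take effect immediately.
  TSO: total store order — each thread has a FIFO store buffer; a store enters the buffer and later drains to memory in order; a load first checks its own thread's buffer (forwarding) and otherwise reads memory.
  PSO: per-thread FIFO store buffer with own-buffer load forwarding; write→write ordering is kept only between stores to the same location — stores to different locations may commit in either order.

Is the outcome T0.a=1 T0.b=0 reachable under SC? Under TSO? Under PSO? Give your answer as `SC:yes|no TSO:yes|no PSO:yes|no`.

SC:no TSO:no PSO:yes

outcome vector order: (T0.a,T0.b)
[SC] allowed = {00 01 11}
[TSO] allowed = {00 01 11}
[PSO] allowed = {00 01 10 11}
target 10 ∈ {PSO}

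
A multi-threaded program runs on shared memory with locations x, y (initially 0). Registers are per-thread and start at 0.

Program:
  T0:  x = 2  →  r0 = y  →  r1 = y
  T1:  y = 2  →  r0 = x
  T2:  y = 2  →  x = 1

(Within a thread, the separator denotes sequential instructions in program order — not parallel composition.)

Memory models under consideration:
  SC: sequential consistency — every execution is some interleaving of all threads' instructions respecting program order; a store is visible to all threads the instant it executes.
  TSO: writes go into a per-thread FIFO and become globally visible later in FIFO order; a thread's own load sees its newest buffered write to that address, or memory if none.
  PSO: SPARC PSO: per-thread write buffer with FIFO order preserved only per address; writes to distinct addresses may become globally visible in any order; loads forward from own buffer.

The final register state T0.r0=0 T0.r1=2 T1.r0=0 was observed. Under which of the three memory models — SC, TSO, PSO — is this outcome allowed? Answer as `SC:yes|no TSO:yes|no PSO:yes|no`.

outcome vector order: (T0.r0,T0.r1,T1.r0)
SC (7): 0/0/1 0/0/2 0/2/1 0/2/2 2/2/0 2/2/1 2/2/2
TSO (9): 0/0/0 0/0/1 0/0/2 0/2/0 0/2/1 0/2/2 2/2/0 2/2/1 2/2/2
PSO (9): 0/0/0 0/0/1 0/0/2 0/2/0 0/2/1 0/2/2 2/2/0 2/2/1 2/2/2
target 0/2/0 ∈ {TSO,PSO}

SC:no TSO:yes PSO:yes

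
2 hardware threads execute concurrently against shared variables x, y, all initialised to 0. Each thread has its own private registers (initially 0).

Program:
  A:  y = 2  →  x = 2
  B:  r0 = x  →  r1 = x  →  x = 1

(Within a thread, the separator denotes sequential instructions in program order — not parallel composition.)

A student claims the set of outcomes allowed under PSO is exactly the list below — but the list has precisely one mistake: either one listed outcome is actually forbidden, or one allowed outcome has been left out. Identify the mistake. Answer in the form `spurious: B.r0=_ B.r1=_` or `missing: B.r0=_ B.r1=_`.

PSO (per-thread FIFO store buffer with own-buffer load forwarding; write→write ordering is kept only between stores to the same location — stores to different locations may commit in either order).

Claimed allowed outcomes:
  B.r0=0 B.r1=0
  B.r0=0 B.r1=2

missing: B.r0=2 B.r1=2

outcome vector order: (B.r0,B.r1)
PSO (3): 00 02 22
PSO∖claimed = {22}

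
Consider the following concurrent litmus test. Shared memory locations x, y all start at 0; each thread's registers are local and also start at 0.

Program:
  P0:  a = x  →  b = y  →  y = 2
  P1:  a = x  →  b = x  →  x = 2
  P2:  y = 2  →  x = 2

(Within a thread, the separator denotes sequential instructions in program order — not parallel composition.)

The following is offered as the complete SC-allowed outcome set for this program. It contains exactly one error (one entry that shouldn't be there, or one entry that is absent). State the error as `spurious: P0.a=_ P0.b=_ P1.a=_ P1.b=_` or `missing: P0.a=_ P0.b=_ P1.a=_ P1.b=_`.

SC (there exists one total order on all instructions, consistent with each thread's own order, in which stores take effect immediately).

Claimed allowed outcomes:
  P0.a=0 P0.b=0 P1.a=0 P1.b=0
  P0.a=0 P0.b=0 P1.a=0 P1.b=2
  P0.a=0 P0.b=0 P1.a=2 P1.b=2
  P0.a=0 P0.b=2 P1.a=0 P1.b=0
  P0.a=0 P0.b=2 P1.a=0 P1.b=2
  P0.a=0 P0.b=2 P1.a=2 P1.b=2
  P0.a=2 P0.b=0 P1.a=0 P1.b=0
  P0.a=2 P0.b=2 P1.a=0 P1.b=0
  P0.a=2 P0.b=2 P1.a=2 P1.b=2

outcome vector order: (P0.a,P0.b,P1.a,P1.b)
[SC] allowed = {0/0/0/0, 0/0/0/2, 0/0/2/2, 0/2/0/0, 0/2/0/2, 0/2/2/2, 2/0/0/0, 2/2/0/0, 2/2/0/2, 2/2/2/2}
SC∖claimed = {2/2/0/2}

missing: P0.a=2 P0.b=2 P1.a=0 P1.b=2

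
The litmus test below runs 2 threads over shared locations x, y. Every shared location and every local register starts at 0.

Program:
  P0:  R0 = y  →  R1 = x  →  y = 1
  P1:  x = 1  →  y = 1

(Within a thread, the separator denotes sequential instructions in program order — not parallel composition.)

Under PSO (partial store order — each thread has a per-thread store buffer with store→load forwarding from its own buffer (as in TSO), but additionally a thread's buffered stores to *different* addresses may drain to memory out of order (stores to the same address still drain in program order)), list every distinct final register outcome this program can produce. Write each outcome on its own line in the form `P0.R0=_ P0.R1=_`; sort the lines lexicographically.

outcome vector order: (P0.R0,P0.R1)
|PSO outcomes| = 4

P0.R0=0 P0.R1=0
P0.R0=0 P0.R1=1
P0.R0=1 P0.R1=0
P0.R0=1 P0.R1=1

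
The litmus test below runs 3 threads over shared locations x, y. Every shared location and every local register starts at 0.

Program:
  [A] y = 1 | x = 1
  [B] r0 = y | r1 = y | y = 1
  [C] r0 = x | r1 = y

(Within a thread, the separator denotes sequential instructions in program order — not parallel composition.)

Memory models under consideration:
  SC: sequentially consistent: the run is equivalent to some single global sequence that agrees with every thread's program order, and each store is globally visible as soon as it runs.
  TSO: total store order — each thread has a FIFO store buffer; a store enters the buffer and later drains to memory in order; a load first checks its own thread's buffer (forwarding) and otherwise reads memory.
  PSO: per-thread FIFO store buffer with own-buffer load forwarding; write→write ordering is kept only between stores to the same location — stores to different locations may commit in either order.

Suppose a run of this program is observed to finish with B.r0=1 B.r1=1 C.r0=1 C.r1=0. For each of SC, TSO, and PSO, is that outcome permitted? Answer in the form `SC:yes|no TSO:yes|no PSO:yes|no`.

SC:no TSO:no PSO:yes

outcome vector order: (B.r0,B.r1,C.r0,C.r1)
[SC] allowed = {<0 0 0 0> <0 0 0 1> <0 0 1 1> <0 1 0 0> <0 1 0 1> <0 1 1 1> <1 1 0 0> <1 1 0 1> <1 1 1 1>}
[TSO] allowed = {<0 0 0 0> <0 0 0 1> <0 0 1 1> <0 1 0 0> <0 1 0 1> <0 1 1 1> <1 1 0 0> <1 1 0 1> <1 1 1 1>}
[PSO] allowed = {<0 0 0 0> <0 0 0 1> <0 0 1 0> <0 0 1 1> <0 1 0 0> <0 1 0 1> <0 1 1 0> <0 1 1 1> <1 1 0 0> <1 1 0 1> <1 1 1 0> <1 1 1 1>}
target <1 1 1 0> ∈ {PSO}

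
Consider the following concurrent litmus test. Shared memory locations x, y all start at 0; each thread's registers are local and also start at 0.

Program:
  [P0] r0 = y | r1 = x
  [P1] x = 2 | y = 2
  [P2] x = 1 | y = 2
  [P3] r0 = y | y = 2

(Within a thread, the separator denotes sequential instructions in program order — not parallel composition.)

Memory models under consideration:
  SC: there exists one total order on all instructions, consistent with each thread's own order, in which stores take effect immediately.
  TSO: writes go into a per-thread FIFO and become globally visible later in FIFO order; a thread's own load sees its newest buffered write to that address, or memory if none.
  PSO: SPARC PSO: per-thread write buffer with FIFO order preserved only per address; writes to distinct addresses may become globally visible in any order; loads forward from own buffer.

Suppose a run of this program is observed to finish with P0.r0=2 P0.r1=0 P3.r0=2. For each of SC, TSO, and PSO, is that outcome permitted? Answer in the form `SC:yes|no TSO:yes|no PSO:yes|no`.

SC:no TSO:no PSO:yes

outcome vector order: (P0.r0,P0.r1,P3.r0)
under SC → 0/0/0, 0/0/2, 0/1/0, 0/1/2, 0/2/0, 0/2/2, 2/0/0, 2/1/0, 2/1/2, 2/2/0, 2/2/2
under TSO → 0/0/0, 0/0/2, 0/1/0, 0/1/2, 0/2/0, 0/2/2, 2/0/0, 2/1/0, 2/1/2, 2/2/0, 2/2/2
under PSO → 0/0/0, 0/0/2, 0/1/0, 0/1/2, 0/2/0, 0/2/2, 2/0/0, 2/0/2, 2/1/0, 2/1/2, 2/2/0, 2/2/2
target 2/0/2 ∈ {PSO}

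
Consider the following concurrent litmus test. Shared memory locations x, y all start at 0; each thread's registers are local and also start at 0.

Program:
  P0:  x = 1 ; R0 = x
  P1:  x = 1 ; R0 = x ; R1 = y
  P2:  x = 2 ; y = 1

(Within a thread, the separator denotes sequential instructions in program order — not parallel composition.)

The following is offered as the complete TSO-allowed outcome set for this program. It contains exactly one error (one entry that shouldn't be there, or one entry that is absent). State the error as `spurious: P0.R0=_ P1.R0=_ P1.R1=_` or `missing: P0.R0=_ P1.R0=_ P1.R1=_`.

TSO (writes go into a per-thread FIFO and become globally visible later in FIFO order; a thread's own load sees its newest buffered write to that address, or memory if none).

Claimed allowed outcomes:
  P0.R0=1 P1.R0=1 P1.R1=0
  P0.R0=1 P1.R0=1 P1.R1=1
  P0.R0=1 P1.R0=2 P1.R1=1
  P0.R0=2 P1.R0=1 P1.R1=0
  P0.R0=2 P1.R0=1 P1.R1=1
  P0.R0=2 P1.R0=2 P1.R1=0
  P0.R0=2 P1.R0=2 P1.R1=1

outcome vector order: (P0.R0,P1.R0,P1.R1)
[TSO] allowed = {1/1/0 1/1/1 1/2/0 1/2/1 2/1/0 2/1/1 2/2/0 2/2/1}
TSO∖claimed = {1/2/0}

missing: P0.R0=1 P1.R0=2 P1.R1=0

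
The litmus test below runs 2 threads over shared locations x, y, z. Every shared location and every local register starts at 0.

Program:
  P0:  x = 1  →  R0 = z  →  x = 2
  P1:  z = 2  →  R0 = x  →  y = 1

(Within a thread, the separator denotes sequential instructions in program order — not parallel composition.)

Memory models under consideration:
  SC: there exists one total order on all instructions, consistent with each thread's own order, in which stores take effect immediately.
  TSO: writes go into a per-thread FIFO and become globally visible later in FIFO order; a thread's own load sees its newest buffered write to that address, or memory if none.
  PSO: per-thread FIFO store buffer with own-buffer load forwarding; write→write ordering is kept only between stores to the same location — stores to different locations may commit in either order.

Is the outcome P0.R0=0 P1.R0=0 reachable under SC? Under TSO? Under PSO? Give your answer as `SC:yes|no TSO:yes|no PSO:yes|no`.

SC:no TSO:yes PSO:yes

outcome vector order: (P0.R0,P1.R0)
under SC → <0 1>; <0 2>; <2 0>; <2 1>; <2 2>
under TSO → <0 0>; <0 1>; <0 2>; <2 0>; <2 1>; <2 2>
under PSO → <0 0>; <0 1>; <0 2>; <2 0>; <2 1>; <2 2>
target <0 0> ∈ {TSO,PSO}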